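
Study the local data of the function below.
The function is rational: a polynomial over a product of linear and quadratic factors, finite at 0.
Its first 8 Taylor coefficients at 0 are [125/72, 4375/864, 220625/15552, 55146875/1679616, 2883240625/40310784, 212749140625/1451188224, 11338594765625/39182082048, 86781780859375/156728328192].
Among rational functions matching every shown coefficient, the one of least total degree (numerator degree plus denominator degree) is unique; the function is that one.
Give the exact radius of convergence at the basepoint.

The radius of convergence is -7/12 + (1/60)*sqrt(5545).

No rational of total degree below 6 reproduces all 8 coefficients; solving the [0/6] Pade equations on them gives f(y) = -3/(y**2 + 7*y/6 - 6/5)**3, whose expansion matches every shown term.
Denominator factor (y**2 + 7*y/6 - 6/5)^3: discriminant 1109/180, real irrational roots -7/12 + (1/60)*sqrt(5545) and -7/12 - (1/60)*sqrt(5545); poles of order 3, moduli -7/12 + (1/60)*sqrt(5545) and 7/12 + (1/60)*sqrt(5545).
The radius of convergence is the smallest modulus among the singular points: -7/12 + (1/60)*sqrt(5545).


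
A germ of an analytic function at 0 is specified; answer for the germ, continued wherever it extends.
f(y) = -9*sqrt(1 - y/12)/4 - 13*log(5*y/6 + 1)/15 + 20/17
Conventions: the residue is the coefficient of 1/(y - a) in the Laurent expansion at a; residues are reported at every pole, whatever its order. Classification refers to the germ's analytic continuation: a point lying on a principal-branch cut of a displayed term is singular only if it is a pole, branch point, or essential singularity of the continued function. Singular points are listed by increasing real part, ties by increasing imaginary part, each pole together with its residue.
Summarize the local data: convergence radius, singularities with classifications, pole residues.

Radius of convergence at 0: 6/5.
At -6/5: a logarithmic branch point.
At 12: an algebraic (square-root) branch point.

Branch term (-9/4)*sqrt(1 - y/(12)): its argument vanishes at y = 12, a square-root branch point, modulus 12.
Branch term (-13/15)*log(1 - y/(-6/5)): its argument vanishes at y = -6/5, a logarithmic branch point, modulus 6/5.
The radius of convergence is the smallest modulus among the singular points: 6/5.
List the singular points by increasing real part (a conjugate pair: the negative imaginary part first).


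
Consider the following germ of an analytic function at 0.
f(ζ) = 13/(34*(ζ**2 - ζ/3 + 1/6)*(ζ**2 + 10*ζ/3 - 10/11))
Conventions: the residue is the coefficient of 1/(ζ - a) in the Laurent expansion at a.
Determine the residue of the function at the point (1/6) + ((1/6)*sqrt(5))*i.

The residue is (-155727/462791) + ((118404/2313955)*sqrt(5))*i.

The factor ζ**2 - ζ/3 + 1/6 splits as (ζ - a)(ζ - a') with a = (1/6) + ((1/6)*sqrt(5))*i, a' = (1/6) - ((1/6)*sqrt(5))*i. At the order-1 pole a set g(ζ) = (ζ - a)*f(ζ) = [13/(34*(ζ**2 + 10*ζ/3 - 10/11))] / (ζ - a').
Simple pole: residue = g(a) at a = (1/6) + ((1/6)*sqrt(5))*i, which is (-155727/462791) + ((118404/2313955)*sqrt(5))*i.


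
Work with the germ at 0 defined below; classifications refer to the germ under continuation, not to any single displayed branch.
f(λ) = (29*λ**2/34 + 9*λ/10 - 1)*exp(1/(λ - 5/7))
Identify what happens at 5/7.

The point is an essential singularity.

The exponent 1/(λ - (5/7)) has a pole at 5/7, so exp(1/(λ - (5/7))) takes every nonzero value near it: an essential singularity (not a pole of any order).


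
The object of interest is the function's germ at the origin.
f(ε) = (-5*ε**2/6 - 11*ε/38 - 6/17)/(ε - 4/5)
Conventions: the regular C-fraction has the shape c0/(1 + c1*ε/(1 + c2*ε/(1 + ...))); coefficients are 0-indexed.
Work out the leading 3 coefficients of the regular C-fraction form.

Taylor coefficients (expand at 0): a_0 = 15/34, a_1 = 295/323, a_2 = 16925/7752.
c0 = a_0 = 15/34. Peel one level at a time: if S = 1 + c*ε/S' with S'(0) = 1, then c is the ε-coefficient of S and S' = c*ε/(S - 1).
S_1 = c0/f = 1 + (-118/57)*ε + (-2873/4332)*ε^2 + ...; c1 = -118/57.
S_2 = c1*ε/(S_1 - 1) = 1 + (-2873/8968)*ε + ...; c2 = -2873/8968.

The regular C-fraction coefficients are [15/34, -118/57, -2873/8968].


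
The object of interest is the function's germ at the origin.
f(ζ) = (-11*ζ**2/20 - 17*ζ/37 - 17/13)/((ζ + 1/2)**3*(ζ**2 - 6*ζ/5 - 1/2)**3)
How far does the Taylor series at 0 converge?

Denominator factor (ζ + 1/2)^3: pole of order 3 at -1/2, modulus 1/2.
Denominator factor (ζ**2 - 6*ζ/5 - 1/2)^3: discriminant 86/25, real irrational roots 3/5 + (1/10)*sqrt(86) and 3/5 - (1/10)*sqrt(86); poles of order 3, moduli 3/5 + (1/10)*sqrt(86) and -3/5 + (1/10)*sqrt(86).
The radius of convergence is the smallest modulus among the singular points: -3/5 + (1/10)*sqrt(86).

The radius of convergence is -3/5 + (1/10)*sqrt(86).


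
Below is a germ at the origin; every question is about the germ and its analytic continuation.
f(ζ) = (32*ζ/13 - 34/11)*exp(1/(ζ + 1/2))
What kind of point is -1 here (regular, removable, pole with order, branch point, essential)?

The point is a regular point.

There is no denominator, hence no pole anywhere.
The essential point of exp(1/(ζ - (-1/2))) is -1/2, not -1.
So the germ continues analytically to -1.


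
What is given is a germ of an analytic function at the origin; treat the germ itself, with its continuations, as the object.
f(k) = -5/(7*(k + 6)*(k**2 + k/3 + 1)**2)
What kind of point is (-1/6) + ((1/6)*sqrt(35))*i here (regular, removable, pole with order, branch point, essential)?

The point is a pole of order 2.

The denominator factor k**2 + k/3 + 1 vanishes at (-1/6) + ((1/6)*sqrt(35))*i and appears to the power 2; the numerator there equals -5/7, nonzero, and no other factor vanishes.
Hence a pole whose order is the multiplicity, 2.


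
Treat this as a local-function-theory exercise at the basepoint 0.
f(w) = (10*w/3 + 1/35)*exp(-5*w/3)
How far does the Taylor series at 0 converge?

The factor exp(-5*w/3) is entire and contributes no finite singular point.
The polynomial part has no poles.
No finite singular points: the Taylor series at 0 converges everywhere.

The radius of convergence is infinite.


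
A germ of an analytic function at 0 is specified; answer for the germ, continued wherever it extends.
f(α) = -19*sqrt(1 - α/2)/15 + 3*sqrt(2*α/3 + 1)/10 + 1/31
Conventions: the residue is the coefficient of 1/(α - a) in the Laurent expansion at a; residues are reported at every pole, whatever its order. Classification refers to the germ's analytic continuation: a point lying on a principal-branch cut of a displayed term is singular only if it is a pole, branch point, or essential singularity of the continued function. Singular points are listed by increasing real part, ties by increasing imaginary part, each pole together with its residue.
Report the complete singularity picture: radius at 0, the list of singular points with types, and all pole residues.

Radius of convergence at 0: 3/2.
At -3/2: an algebraic (square-root) branch point.
At 2: an algebraic (square-root) branch point.

Branch term (-19/15)*sqrt(1 - α/(2)): its argument vanishes at α = 2, a square-root branch point, modulus 2.
Branch term (3/10)*sqrt(1 - α/(-3/2)): its argument vanishes at α = -3/2, a square-root branch point, modulus 3/2.
The radius of convergence is the smallest modulus among the singular points: 3/2.
List the singular points by increasing real part (a conjugate pair: the negative imaginary part first).


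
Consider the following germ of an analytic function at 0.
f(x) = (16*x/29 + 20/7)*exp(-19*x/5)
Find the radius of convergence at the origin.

The factor exp(-19*x/5) is entire and contributes no finite singular point.
The polynomial part has no poles.
No finite singular points: the Taylor series at 0 converges everywhere.

The radius of convergence is infinite.


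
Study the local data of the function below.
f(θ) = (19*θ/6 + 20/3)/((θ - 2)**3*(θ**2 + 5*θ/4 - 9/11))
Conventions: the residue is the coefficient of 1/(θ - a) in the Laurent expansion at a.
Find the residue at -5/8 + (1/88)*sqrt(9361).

The residue is -2022999/3906250 - (54474937/9972656250)*sqrt(9361).

The factor θ**2 + 5*θ/4 - 9/11 splits as (θ - a)(θ - a') with a = -5/8 + (1/88)*sqrt(9361), a' = -5/8 - (1/88)*sqrt(9361). At the order-1 pole a set g(θ) = (θ - a)*f(θ) = [(19*θ/6 + 20/3)/(θ - 2)**3] / (θ - a').
Simple pole: residue = g(a) at a = -5/8 + (1/88)*sqrt(9361), which is -2022999/3906250 - (54474937/9972656250)*sqrt(9361).


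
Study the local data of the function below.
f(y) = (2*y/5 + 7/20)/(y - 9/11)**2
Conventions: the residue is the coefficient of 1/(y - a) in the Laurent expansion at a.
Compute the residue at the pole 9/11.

At the order-2 pole 9/11 set g(y) = (y - (9/11))^2*f(y) = 2*y/5 + 7/20.
Order-2 pole: residue = g'(a); g'(9/11) = 2/5, so the residue is 2/5.

The residue is 2/5.


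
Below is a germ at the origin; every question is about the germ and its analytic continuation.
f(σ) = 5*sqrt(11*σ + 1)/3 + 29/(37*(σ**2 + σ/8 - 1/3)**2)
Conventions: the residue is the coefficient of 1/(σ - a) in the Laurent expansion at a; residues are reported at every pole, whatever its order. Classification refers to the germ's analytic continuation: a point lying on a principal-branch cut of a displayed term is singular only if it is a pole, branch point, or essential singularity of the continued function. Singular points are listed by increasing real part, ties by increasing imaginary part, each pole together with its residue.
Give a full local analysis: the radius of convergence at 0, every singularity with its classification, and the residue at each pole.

Radius of convergence at 0: 1/11.
At -1/16 - (1/48)*sqrt(777): a pole of order 2; residue (89088/2481997)*sqrt(777).
At -1/11: an algebraic (square-root) branch point.
At -1/16 + (1/48)*sqrt(777): a pole of order 2; residue -(89088/2481997)*sqrt(777).

Denominator factor (σ**2 + σ/8 - 1/3)^2: discriminant 259/192, real irrational roots -1/16 + (1/48)*sqrt(777) and -1/16 - (1/48)*sqrt(777); poles of order 2, moduli -1/16 + (1/48)*sqrt(777) and 1/16 + (1/48)*sqrt(777).
Branch term (5/3)*sqrt(1 - σ/(-1/11)): its argument vanishes at σ = -1/11, a square-root branch point, modulus 1/11.
The radius of convergence is the smallest modulus among the singular points: 1/11.
The branch term is analytic at -1/16 - (1/48)*sqrt(777) and contributes nothing to the residue; only the rational part matters.
The factor σ**2 + σ/8 - 1/3 splits as (σ - a)(σ - a') with a = -1/16 - (1/48)*sqrt(777), a' = -1/16 + (1/48)*sqrt(777). At the order-2 pole a set g(σ) = (σ - a)^2*(rational part) = [29/37] / (σ - a')^2.
Order-2 pole: residue = g'(a); g'(-1/16 - (1/48)*sqrt(777)) = (89088/2481997)*sqrt(777), so the residue is (89088/2481997)*sqrt(777).
The branch term is analytic at -1/16 + (1/48)*sqrt(777) and contributes nothing to the residue; only the rational part matters.
The factor σ**2 + σ/8 - 1/3 splits as (σ - a)(σ - a') with a = -1/16 + (1/48)*sqrt(777), a' = -1/16 - (1/48)*sqrt(777). At the order-2 pole a set g(σ) = (σ - a)^2*(rational part) = [29/37] / (σ - a')^2.
Order-2 pole: residue = g'(a); g'(-1/16 + (1/48)*sqrt(777)) = -(89088/2481997)*sqrt(777), so the residue is -(89088/2481997)*sqrt(777).
List the singular points by increasing real part (a conjugate pair: the negative imaginary part first).


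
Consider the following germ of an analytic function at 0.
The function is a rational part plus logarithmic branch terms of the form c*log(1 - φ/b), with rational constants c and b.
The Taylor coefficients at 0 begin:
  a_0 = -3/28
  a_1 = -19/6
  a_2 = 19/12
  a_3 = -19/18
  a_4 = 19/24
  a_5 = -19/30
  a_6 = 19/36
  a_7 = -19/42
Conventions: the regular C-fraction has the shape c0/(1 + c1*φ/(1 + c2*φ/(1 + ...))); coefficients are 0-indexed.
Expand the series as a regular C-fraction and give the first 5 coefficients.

The regular C-fraction coefficients are [-3/28, -266/9, 541/18, 3/1082, 269/541].

Taylor coefficients (read off): a_0 = -3/28, a_1 = -19/6, a_2 = 19/12, a_3 = -19/18, a_4 = 19/24.
c0 = a_0 = -3/28. Peel one level at a time: if S = 1 + c*φ/S' with S'(0) = 1, then c is the φ-coefficient of S and S' = c*φ/(S - 1).
S_1 = c0/f = 1 + (-266/9)*φ + (71953/81)*φ^2 + ...; c1 = -266/9.
S_2 = c1*φ/(S_1 - 1) = 1 + (541/18)*φ + (-1/12)*φ^2 + ...; c2 = 541/18.
S_3 = c2*φ/(S_2 - 1) = 1 + (3/1082)*φ + (-807/585362)*φ^2 + ...; c3 = 3/1082.
S_4 = c3*φ/(S_3 - 1) = 1 + (269/541)*φ + ...; c4 = 269/541.


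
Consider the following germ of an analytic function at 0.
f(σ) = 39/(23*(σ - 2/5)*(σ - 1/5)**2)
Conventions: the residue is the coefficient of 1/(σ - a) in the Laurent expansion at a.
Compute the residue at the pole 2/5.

The residue is 975/23.

At the order-1 pole 2/5 set g(σ) = (σ - (2/5))*f(σ) = 39/(23*(σ - 1/5)**2).
Simple pole: residue = g(a) at a = 2/5, which is 975/23.


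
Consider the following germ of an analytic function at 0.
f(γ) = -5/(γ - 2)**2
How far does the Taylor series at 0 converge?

Denominator factor (γ - 2)^2: pole of order 2 at 2, modulus 2.
The radius of convergence is the smallest modulus among the singular points: 2.

The radius of convergence is 2.


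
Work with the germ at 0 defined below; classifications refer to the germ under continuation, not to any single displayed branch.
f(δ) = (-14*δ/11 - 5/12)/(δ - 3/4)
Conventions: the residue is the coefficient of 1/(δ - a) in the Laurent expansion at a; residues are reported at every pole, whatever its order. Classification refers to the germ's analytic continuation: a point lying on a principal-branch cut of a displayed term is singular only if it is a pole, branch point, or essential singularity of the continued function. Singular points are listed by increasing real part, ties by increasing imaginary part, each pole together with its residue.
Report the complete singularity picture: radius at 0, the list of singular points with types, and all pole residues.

Denominator factor (δ - 3/4): pole of order 1 at 3/4, modulus 3/4.
The radius of convergence is the smallest modulus among the singular points: 3/4.
At the order-1 pole 3/4 set g(δ) = (δ - (3/4))*f(δ) = -14*δ/11 - 5/12.
Simple pole: residue = g(a) at a = 3/4, which is -181/132.

Radius of convergence at 0: 3/4.
At 3/4: a pole of order 1; residue -181/132.


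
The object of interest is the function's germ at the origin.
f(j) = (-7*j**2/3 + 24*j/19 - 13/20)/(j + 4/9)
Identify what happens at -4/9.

The denominator factor j + 4/9 vanishes at -4/9 and appears to the power 1; the numerator there equals -154421/92340, nonzero, and no other factor vanishes.
Hence a pole whose order is the multiplicity, 1.

The point is a pole of order 1.


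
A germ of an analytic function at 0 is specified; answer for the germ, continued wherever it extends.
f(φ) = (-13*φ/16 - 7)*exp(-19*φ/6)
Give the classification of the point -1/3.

There is no denominator, hence no pole anywhere.
The factor exp(-19*φ/6) is entire.
So the germ continues analytically to -1/3.

The point is a regular point.


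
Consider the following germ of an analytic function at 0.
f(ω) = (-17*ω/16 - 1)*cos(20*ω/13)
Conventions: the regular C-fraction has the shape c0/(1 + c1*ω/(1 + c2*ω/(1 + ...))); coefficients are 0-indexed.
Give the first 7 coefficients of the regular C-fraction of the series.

The regular C-fraction coefficients are [-1, -17/16, 100041/45968, -3200/2873, -136000/300123, -2926091/4801968, 8713985395/7912150064].

Taylor coefficients (expand at 0): a_0 = -1, a_1 = -17/16, a_2 = 200/169, a_3 = 425/338, a_4 = -20000/85683, a_5 = -21250/85683, a_6 = 800000/43441281.
c0 = a_0 = -1. Peel one level at a time: if S = 1 + c*ω/S' with S'(0) = 1, then c is the ω-coefficient of S and S' = c*ω/(S - 1).
S_1 = c0/f = 1 + (-17/16)*ω + (100041/43264)*ω^2 + ...; c1 = -17/16.
S_2 = c1*ω/(S_1 - 1) = 1 + (100041/45968)*ω + (20008200/8254129)*ω^2 + ...; c2 = 100041/45968.
S_3 = c2*ω/(S_2 - 1) = 1 + (-3200/2873)*ω + (-25600000/50720787)*ω^2 + ...; c3 = -3200/2873.
S_4 = c3*ω/(S_3 - 1) = 1 + (-136000/300123)*ω + (-24871773500/90073815129)*ω^2 + ...; c4 = -136000/300123.
S_5 = c4*ω/(S_4 - 1) = 1 + (-2926091/4801968)*ω + (8713985395/12984521472)*ω^2 + ...; c5 = -2926091/4801968.
S_6 = c5*ω/(S_5 - 1) = 1 + (8713985395/7912150064)*ω + ...; c6 = 8713985395/7912150064.


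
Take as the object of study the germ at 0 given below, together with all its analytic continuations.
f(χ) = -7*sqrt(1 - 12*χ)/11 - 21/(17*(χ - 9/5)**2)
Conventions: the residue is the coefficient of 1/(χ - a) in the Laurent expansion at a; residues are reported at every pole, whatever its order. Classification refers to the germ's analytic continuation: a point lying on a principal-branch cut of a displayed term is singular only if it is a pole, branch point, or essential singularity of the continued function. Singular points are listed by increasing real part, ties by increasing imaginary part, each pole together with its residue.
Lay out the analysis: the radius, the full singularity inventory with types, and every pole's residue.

Radius of convergence at 0: 1/12.
At 1/12: an algebraic (square-root) branch point.
At 9/5: a pole of order 2; residue 0.

Denominator factor (χ - 9/5)^2: pole of order 2 at 9/5, modulus 9/5.
Branch term (-7/11)*sqrt(1 - χ/(1/12)): its argument vanishes at χ = 1/12, a square-root branch point, modulus 1/12.
The radius of convergence is the smallest modulus among the singular points: 1/12.
The branch term is analytic at 9/5 and contributes nothing to the residue; only the rational part matters.
At the order-2 pole 9/5 set g(χ) = (χ - (9/5))^2*(rational part) = -21/17.
Order-2 pole: residue = g'(a); g'(9/5) = 0, so the residue is 0.
List the singular points by increasing real part (a conjugate pair: the negative imaginary part first).


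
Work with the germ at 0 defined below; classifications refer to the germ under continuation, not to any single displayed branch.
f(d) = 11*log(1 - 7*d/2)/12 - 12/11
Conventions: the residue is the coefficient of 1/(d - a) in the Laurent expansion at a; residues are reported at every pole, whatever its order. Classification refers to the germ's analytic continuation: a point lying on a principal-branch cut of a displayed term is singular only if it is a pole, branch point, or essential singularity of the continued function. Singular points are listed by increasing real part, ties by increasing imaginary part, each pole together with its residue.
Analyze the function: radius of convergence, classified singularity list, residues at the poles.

Radius of convergence at 0: 2/7.
At 2/7: a logarithmic branch point.

Branch term (11/12)*log(1 - d/(2/7)): its argument vanishes at d = 2/7, a logarithmic branch point, modulus 2/7.
The radius of convergence is the smallest modulus among the singular points: 2/7.


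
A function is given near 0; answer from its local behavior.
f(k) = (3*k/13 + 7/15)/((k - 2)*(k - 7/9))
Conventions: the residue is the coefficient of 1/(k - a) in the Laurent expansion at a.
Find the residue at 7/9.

At the order-1 pole 7/9 set g(k) = (k - (7/9))*f(k) = (3*k/13 + 7/15)/(k - 2).
Simple pole: residue = g(a) at a = 7/9, which is -378/715.

The residue is -378/715.


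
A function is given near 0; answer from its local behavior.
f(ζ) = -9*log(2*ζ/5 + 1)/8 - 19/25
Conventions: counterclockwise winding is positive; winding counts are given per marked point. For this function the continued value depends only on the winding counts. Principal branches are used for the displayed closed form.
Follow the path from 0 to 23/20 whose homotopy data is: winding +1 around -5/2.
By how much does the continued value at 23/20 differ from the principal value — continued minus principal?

Continued minus principal equals -(9/4)*pi*i.

The rational part is single-valued and drops out of the difference; each branch term changes only by its own monodromy.
(-9/8)*log(1 - ζ/(-5/2)): each positive loop around -5/2 adds 2*pi*i to the log, so winding +1 contributes (-9/8)*(1)*2*pi*i = -(9/4)*pi*i.
Summing the contributions at ζ = 23/20 gives -(9/4)*pi*i.


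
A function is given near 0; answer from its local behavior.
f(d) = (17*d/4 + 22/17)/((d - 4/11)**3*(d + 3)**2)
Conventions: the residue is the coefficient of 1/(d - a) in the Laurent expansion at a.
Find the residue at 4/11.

At the order-3 pole 4/11 set g(d) = (d - (4/11))^3*f(d) = (17*d/4 + 22/17)/(d + 3)**2.
Order-3 pole: residue = g''(a)/2; g''(4/11) = -9991817/31860737, so the residue is -9991817/63721474.

The residue is -9991817/63721474.


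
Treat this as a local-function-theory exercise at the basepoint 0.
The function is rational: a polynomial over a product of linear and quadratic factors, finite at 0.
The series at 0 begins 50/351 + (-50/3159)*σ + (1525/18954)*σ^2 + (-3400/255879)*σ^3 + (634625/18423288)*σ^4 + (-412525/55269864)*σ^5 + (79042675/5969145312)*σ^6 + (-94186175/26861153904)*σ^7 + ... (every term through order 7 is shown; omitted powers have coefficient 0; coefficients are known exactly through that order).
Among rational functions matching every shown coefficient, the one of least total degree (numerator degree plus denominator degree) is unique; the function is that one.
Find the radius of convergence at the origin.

No rational of total degree below 4 reproduces all 8 coefficients; solving the [0/4] Pade equations on them gives f(σ) = 24/(13*(σ - 2)**2*(σ + 9/5)**2), whose expansion matches every shown term.
Denominator factor (σ + 9/5)^2: pole of order 2 at -9/5, modulus 9/5.
Denominator factor (σ - 2)^2: pole of order 2 at 2, modulus 2.
The radius of convergence is the smallest modulus among the singular points: 9/5.

The radius of convergence is 9/5.


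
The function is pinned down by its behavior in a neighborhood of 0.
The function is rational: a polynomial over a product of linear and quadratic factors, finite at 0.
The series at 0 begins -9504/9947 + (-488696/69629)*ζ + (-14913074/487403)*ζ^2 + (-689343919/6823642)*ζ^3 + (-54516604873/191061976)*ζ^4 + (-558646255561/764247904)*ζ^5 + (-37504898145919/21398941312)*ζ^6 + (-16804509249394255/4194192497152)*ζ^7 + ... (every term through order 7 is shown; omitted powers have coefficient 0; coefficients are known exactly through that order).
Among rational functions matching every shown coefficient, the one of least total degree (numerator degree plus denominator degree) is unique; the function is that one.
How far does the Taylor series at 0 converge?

The radius of convergence is 7/12.

No rational of total degree below 6 reproduces all 8 coefficients; solving the [2/4] Pade equations on them gives f(ζ) = (-40*ζ**2/21 - 40*ζ/27 - 22/29)/((ζ - 4)*(ζ - 7/12)**3), whose expansion matches every shown term.
Denominator factor (ζ - 7/12)^3: pole of order 3 at 7/12, modulus 7/12.
Denominator factor (ζ - 4): pole of order 1 at 4, modulus 4.
The radius of convergence is the smallest modulus among the singular points: 7/12.


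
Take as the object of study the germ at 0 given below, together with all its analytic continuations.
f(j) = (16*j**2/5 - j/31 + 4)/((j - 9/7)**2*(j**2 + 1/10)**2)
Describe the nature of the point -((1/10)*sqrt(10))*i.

The point is a pole of order 2.

The denominator factor j**2 + 1/10 vanishes at -((1/10)*sqrt(10))*i and appears to the power 2; the numerator there equals (92/25) + ((1/310)*sqrt(10))*i, nonzero, and no other factor vanishes.
Hence a pole whose order is the multiplicity, 2.


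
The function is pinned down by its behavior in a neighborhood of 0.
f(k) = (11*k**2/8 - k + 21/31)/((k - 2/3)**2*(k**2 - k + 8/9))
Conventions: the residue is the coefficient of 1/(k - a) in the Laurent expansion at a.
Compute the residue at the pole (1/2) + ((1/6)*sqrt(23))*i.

The factor k**2 - k + 8/9 splits as (k - a)(k - a') with a = (1/2) + ((1/6)*sqrt(23))*i, a' = (1/2) - ((1/6)*sqrt(23))*i. At the order-1 pole a set g(k) = (k - a)*f(k) = [(11*k**2/8 - k + 21/31)/(k - 2/3)**2] / (k - a').
Simple pole: residue = g(a) at a = (1/2) + ((1/6)*sqrt(23))*i, which is (-583/1488) - ((1391/34224)*sqrt(23))*i.

The residue is (-583/1488) - ((1391/34224)*sqrt(23))*i.


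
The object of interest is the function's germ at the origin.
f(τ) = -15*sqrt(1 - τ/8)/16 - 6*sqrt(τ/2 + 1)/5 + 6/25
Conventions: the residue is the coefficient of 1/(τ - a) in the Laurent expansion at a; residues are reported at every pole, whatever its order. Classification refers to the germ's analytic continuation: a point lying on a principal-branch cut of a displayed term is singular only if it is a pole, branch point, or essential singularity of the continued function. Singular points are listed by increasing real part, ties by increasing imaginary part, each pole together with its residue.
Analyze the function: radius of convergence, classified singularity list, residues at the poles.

Branch term (-15/16)*sqrt(1 - τ/(8)): its argument vanishes at τ = 8, a square-root branch point, modulus 8.
Branch term (-6/5)*sqrt(1 - τ/(-2)): its argument vanishes at τ = -2, a square-root branch point, modulus 2.
The radius of convergence is the smallest modulus among the singular points: 2.
List the singular points by increasing real part (a conjugate pair: the negative imaginary part first).

Radius of convergence at 0: 2.
At -2: an algebraic (square-root) branch point.
At 8: an algebraic (square-root) branch point.


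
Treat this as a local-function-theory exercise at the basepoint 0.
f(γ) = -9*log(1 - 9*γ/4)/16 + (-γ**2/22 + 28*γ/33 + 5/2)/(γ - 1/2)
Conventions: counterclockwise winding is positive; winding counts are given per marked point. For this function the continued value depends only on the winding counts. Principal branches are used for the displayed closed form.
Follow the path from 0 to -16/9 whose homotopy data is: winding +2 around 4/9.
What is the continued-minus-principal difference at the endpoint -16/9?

Continued minus principal equals -(9/4)*pi*i.

The rational part is single-valued and drops out of the difference; each branch term changes only by its own monodromy.
(-9/16)*log(1 - γ/(4/9)): each positive loop around 4/9 adds 2*pi*i to the log, so winding +2 contributes (-9/16)*(2)*2*pi*i = -(9/4)*pi*i.
Summing the contributions at γ = -16/9 gives -(9/4)*pi*i.


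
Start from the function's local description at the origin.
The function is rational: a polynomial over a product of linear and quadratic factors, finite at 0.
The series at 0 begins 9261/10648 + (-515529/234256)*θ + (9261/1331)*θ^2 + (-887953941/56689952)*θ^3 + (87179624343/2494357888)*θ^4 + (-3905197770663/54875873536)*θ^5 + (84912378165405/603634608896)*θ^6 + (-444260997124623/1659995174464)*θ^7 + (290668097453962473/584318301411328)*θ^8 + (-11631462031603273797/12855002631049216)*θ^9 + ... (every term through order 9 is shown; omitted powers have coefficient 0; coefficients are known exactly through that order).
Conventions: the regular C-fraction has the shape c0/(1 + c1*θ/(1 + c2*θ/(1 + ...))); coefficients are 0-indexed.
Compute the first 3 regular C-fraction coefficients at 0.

Taylor coefficients (read off): a_0 = 9261/10648, a_1 = -515529/234256, a_2 = 9261/1331.
c0 = a_0 = 9261/10648. Peel one level at a time: if S = 1 + c*θ/S' with S'(0) = 1, then c is the θ-coefficient of S and S' = c*θ/(S - 1).
S_1 = c0/f = 1 + (167/66)*θ + (-6959/4356)*θ^2 + ...; c1 = 167/66.
S_2 = c1*θ/(S_1 - 1) = 1 + (6959/11022)*θ + ...; c2 = 6959/11022.

The regular C-fraction coefficients are [9261/10648, 167/66, 6959/11022].


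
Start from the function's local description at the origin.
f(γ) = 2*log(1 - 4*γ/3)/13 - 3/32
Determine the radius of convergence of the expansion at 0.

Branch term (2/13)*log(1 - γ/(3/4)): its argument vanishes at γ = 3/4, a logarithmic branch point, modulus 3/4.
The radius of convergence is the smallest modulus among the singular points: 3/4.

The radius of convergence is 3/4.


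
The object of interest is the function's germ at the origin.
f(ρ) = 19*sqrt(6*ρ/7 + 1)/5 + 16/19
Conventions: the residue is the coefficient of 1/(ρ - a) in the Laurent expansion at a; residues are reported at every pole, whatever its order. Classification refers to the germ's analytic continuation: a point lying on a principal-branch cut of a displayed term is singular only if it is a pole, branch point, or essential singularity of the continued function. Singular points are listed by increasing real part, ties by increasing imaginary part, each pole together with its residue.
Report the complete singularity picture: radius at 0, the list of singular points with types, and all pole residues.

Radius of convergence at 0: 7/6.
At -7/6: an algebraic (square-root) branch point.

Branch term (19/5)*sqrt(1 - ρ/(-7/6)): its argument vanishes at ρ = -7/6, a square-root branch point, modulus 7/6.
The radius of convergence is the smallest modulus among the singular points: 7/6.


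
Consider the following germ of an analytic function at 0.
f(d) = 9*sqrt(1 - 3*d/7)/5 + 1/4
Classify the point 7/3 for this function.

The term (9/5)*sqrt(1 - d/(7/3)) has argument 1 - 7/3/(7/3) = 0 at 7/3: a square-root (algebraic, two-sheeted) branch point; the remaining terms are analytic or single-valued there.

The point is an algebraic (square-root) branch point.


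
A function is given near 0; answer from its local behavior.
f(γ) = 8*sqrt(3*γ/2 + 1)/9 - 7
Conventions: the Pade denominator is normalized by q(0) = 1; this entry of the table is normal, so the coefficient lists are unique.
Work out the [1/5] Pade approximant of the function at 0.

Taylor coefficients needed (expand at 0): a_0 = -55/9, a_1 = 2/3, a_2 = -1/4, a_3 = 3/16, a_4 = -45/256, a_5 = 189/1024, a_6 = -1701/8192.
Write the denominator as Q(γ) = 1 + q1*γ + q2*γ^2 + q3*γ^3 + q4*γ^4 + q5*γ^5. Requiring Q*f - P = O(γ^7) with deg P <= 1 kills the coefficients of γ^2..γ^6 in Q*f:
  γ^2: a_2 + q1*a_1 + q2*a_0 = 0, i.e. -1/4 + (2/3)*q1 + (-55/9)*q2 = 0.
  γ^3: a_3 + q1*a_2 + q2*a_1 + q3*a_0 = 0, i.e. 3/16 + (-1/4)*q1 + (2/3)*q2 + (-55/9)*q3 = 0.
  γ^4: a_4 + q1*a_3 + q2*a_2 + q3*a_1 + q4*a_0 = 0, i.e. -45/256 + (3/16)*q1 + (-1/4)*q2 + (2/3)*q3 + (-55/9)*q4 = 0.
  γ^5: a_5 + q1*a_4 + q2*a_3 + q3*a_2 + q4*a_1 + q5*a_0 = 0, i.e. 189/1024 + (-45/256)*q1 + (3/16)*q2 + (-1/4)*q3 + (2/3)*q4 + (-55/9)*q5 = 0.
  γ^6: a_6 + q1*a_5 + q2*a_4 + q3*a_3 + q4*a_2 + q5*a_1 = 0, i.e. -1701/8192 + (189/1024)*q1 + (-45/256)*q2 + (3/16)*q3 + (-1/4)*q4 + (2/3)*q5 = 0.
Solving this linear system: q1 = 7608833/6157128, q2 = 48181/513094, q3 = -79047/8209504, q4 = 279765/65676032, q5 = -842751/525408256.
The numerator is Q*f truncated at degree 1: P0 = a_0 = -55/9; P1 = a_1 + q1*a_0 = -381543047/55414152.

The Pade approximant has numerator coefficients [-55/9, -381543047/55414152]; denominator coefficients [1, 7608833/6157128, 48181/513094, -79047/8209504, 279765/65676032, -842751/525408256].


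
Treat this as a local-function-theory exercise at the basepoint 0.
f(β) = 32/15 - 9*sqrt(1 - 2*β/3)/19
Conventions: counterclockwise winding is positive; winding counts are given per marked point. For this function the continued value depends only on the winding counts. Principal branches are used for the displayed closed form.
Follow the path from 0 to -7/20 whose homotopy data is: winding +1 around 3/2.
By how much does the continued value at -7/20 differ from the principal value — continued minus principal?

The rational part is single-valued and drops out of the difference; each branch term changes only by its own monodromy.
(-9/19)*sqrt(1 - β/(3/2)): winding +1 is odd, the square root flips sign, contributing -2*(-9/19)*sqrt(1 - (-7/20)/(3/2)) = -2*(-9/19)*sqrt(37/30) = (3/95)*sqrt(1110).
Summing the contributions at β = -7/20 gives (3/95)*sqrt(1110).

Continued minus principal equals (3/95)*sqrt(1110).


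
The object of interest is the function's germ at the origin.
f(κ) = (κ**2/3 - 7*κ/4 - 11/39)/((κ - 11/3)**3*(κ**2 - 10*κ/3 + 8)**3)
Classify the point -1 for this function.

Denominator factors: κ - 11/3 = -14/3 at κ = -1; κ**2 - 10*κ/3 + 8 = 37/3 at κ = -1 — none vanishes.
So the germ continues analytically to -1.

The point is a regular point.


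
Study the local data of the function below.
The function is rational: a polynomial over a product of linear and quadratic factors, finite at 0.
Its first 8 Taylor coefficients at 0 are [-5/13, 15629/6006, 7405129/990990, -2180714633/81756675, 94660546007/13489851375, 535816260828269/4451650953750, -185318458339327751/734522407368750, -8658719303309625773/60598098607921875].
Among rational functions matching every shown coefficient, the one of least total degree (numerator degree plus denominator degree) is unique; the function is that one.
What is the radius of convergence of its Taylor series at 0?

No rational of total degree below 6 reproduces all 8 coefficients; solving the [2/4] Pade equations on them gives f(w) = (5*w**2 + 27*w/28 - 5/26)/((w**2 - w/6 + 5/2)*(w**2 + 4*w/11 + 1/5)), whose expansion matches every shown term.
Denominator factor (w**2 - w/6 + 5/2): discriminant -359/36, complex-conjugate roots (1/12) + ((1/12)*sqrt(359))*i and (1/12) - ((1/12)*sqrt(359))*i; poles of order 1, moduli (1/2)*sqrt(10) and (1/2)*sqrt(10).
Denominator factor (w**2 + 4*w/11 + 1/5): discriminant -404/605, complex-conjugate roots (-2/11) + ((1/55)*sqrt(505))*i and (-2/11) - ((1/55)*sqrt(505))*i; poles of order 1, moduli (1/5)*sqrt(5) and (1/5)*sqrt(5).
The radius of convergence is the smallest modulus among the singular points: (1/5)*sqrt(5).

The radius of convergence is (1/5)*sqrt(5).


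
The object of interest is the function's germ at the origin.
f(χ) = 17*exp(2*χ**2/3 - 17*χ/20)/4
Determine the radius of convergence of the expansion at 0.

The radius of convergence is infinite.

The factor exp(2*χ**2/3 - 17*χ/20) is entire and contributes no finite singular point.
The polynomial part has no poles.
No finite singular points: the Taylor series at 0 converges everywhere.


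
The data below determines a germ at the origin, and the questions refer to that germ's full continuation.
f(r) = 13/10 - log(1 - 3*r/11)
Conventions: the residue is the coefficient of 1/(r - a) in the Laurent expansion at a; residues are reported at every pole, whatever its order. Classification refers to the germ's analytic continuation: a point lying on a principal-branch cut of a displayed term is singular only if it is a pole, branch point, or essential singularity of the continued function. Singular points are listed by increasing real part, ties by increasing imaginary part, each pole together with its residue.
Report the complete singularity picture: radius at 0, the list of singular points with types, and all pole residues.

Branch term (-1)*log(1 - r/(11/3)): its argument vanishes at r = 11/3, a logarithmic branch point, modulus 11/3.
The radius of convergence is the smallest modulus among the singular points: 11/3.

Radius of convergence at 0: 11/3.
At 11/3: a logarithmic branch point.


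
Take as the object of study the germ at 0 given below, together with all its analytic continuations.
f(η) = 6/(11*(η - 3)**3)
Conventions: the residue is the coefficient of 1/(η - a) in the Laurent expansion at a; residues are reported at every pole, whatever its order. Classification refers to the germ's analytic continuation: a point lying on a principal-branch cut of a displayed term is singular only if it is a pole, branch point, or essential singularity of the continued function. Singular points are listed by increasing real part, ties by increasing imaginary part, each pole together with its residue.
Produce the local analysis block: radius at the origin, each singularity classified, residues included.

Denominator factor (η - 3)^3: pole of order 3 at 3, modulus 3.
The radius of convergence is the smallest modulus among the singular points: 3.
At the order-3 pole 3 set g(η) = (η - (3))^3*f(η) = 6/11.
Order-3 pole: residue = g''(a)/2; g''(3) = 0, so the residue is 0.

Radius of convergence at 0: 3.
At 3: a pole of order 3; residue 0.


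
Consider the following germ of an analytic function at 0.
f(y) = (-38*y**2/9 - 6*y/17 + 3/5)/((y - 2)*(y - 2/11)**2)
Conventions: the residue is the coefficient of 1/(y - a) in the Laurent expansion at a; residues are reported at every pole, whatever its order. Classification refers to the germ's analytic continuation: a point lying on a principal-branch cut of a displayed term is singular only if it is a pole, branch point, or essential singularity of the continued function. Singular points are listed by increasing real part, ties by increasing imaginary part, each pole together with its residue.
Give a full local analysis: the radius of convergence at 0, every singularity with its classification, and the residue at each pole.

Denominator factor (y - 2): pole of order 1 at 2, modulus 2.
Denominator factor (y - 2/11)^2: pole of order 2 at 2/11, modulus 2/11.
The radius of convergence is the smallest modulus among the singular points: 2/11.
At the order-2 pole 2/11 set g(y) = (y - (2/11))^2*f(y) = (-38*y**2/9 - 6*y/17 + 3/5)/(y - 2).
Order-2 pole: residue = g'(a); g'(2/11) = 93707/102000, so the residue is 93707/102000.
At the order-1 pole 2 set g(y) = (y - (2))*f(y) = (-38*y**2/9 - 6*y/17 + 3/5)/(y - 2/11)**2.
Simple pole: residue = g(a) at a = 2, which is -1573121/306000.
List the singular points by increasing real part (a conjugate pair: the negative imaginary part first).

Radius of convergence at 0: 2/11.
At 2/11: a pole of order 2; residue 93707/102000.
At 2: a pole of order 1; residue -1573121/306000.


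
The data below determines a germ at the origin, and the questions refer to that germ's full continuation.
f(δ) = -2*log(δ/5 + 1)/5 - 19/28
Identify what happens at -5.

The term (-2/5)*log(1 - δ/(-5)) has argument 1 - -5/(-5) = 0 at -5: a logarithmic (infinitely-sheeted) branch point; the remaining terms are analytic or single-valued there.

The point is a logarithmic branch point.


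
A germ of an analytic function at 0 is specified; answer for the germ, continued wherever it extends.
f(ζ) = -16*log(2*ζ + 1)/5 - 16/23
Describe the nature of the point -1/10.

There is no denominator, hence no pole anywhere.
Branch term log(1 - ζ/(-1/2)): argument at -1/10 is 4/5, nonzero, so -1/10 is not its branch point (a point on a principal cut is still regular for the continued germ).
So the germ continues analytically to -1/10.

The point is a regular point.


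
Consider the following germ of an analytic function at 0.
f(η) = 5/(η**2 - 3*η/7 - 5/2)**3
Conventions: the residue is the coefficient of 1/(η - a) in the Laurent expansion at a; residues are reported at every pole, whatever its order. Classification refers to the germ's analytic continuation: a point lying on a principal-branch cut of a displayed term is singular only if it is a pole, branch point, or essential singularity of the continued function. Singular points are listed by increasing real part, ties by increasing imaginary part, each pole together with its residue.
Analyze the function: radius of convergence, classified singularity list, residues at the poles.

Denominator factor (η**2 - 3*η/7 - 5/2)^3: discriminant 499/49, real irrational roots 3/14 + (1/14)*sqrt(499) and 3/14 - (1/14)*sqrt(499); poles of order 3, moduli 3/14 + (1/14)*sqrt(499) and -3/14 + (1/14)*sqrt(499).
The radius of convergence is the smallest modulus among the singular points: -3/14 + (1/14)*sqrt(499).
The factor η**2 - 3*η/7 - 5/2 splits as (η - a)(η - a') with a = 3/14 - (1/14)*sqrt(499), a' = 3/14 + (1/14)*sqrt(499). At the order-3 pole a set g(η) = (η - a)^3*f(η) = [5] / (η - a')^3.
Order-3 pole: residue = g''(a)/2; g''(3/14 - (1/14)*sqrt(499)) = -(1008420/124251499)*sqrt(499), so the residue is -(504210/124251499)*sqrt(499).
The factor η**2 - 3*η/7 - 5/2 splits as (η - a)(η - a') with a = 3/14 + (1/14)*sqrt(499), a' = 3/14 - (1/14)*sqrt(499). At the order-3 pole a set g(η) = (η - a)^3*f(η) = [5] / (η - a')^3.
Order-3 pole: residue = g''(a)/2; g''(3/14 + (1/14)*sqrt(499)) = (1008420/124251499)*sqrt(499), so the residue is (504210/124251499)*sqrt(499).
List the singular points by increasing real part (a conjugate pair: the negative imaginary part first).

Radius of convergence at 0: -3/14 + (1/14)*sqrt(499).
At 3/14 - (1/14)*sqrt(499): a pole of order 3; residue -(504210/124251499)*sqrt(499).
At 3/14 + (1/14)*sqrt(499): a pole of order 3; residue (504210/124251499)*sqrt(499).
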